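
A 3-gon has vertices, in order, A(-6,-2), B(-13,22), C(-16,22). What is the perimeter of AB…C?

54

|AB| = √((-7)² + (24)²) = √625 = 25
|BC| = √((-3)² + (0)²) = √9 = 3
|CA| = √((10)² + (-24)²) = √676 = 26
Perimeter = 25 + 3 + 26 = 54.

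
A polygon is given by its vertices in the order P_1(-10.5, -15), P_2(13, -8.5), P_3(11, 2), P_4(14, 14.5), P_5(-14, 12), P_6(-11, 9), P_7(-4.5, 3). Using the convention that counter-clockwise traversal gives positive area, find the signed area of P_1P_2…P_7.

Apply Gauss's area formula: 2A = Σ (x_i·y_{i+1} − x_{i+1}·y_i), indices taken mod 7.
P_1→P_2: (-10.5)(-8.5) − (13)(-15) = 284.25
P_2→P_3: (13)(2) − (11)(-8.5) = 119.5
P_3→P_4: (11)(14.5) − (14)(2) = 131.5
P_4→P_5: (14)(12) − (-14)(14.5) = 371
P_5→P_6: (-14)(9) − (-11)(12) = 6
P_6→P_7: (-11)(3) − (-4.5)(9) = 7.5
P_7→P_1: (-4.5)(-15) − (-10.5)(3) = 99
Σ = 1018.75
Signed area = Σ/2 = 509.375 (positive ⇒ counter-clockwise traversal).

509.375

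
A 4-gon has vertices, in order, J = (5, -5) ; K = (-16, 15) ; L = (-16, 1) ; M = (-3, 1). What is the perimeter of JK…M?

|JK| = √((-21)² + (20)²) = √841 = 29
|KL| = √((0)² + (-14)²) = √196 = 14
|LM| = √((13)² + (0)²) = √169 = 13
|MJ| = √((8)² + (-6)²) = √100 = 10
Perimeter = 29 + 14 + 13 + 10 = 66.

66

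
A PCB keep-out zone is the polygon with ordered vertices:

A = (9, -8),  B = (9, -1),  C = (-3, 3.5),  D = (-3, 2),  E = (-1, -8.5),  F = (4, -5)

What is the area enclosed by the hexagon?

87.75

Apply Gauss's area formula: 2A = Σ (x_i·y_{i+1} − x_{i+1}·y_i), indices taken mod 6.
Σ = (63) + (28.5) + (4.5) + (27.5) + (39) + (13) = 175.5
Area = |Σ|/2 = 87.75.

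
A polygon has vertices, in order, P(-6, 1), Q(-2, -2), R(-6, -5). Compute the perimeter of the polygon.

16

|PQ| = √((4)² + (-3)²) = √25 = 5
|QR| = √((-4)² + (-3)²) = √25 = 5
|RP| = √((0)² + (6)²) = √36 = 6
Perimeter = 5 + 5 + 6 = 16.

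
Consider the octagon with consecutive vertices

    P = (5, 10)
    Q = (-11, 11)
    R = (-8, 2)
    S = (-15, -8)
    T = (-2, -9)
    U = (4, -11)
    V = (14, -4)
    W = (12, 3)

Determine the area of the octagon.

Σ = (165) + (66) + (94) + (119) + (58) + (138) + (90) + (105) = 835
Area = |Σ|/2 = 417.5.

417.5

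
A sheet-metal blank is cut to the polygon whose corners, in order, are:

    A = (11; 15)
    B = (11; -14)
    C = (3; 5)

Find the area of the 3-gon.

Apply the shoelace formula: 2A = Σ (x_i·y_{i+1} − x_{i+1}·y_i), indices taken mod 3.
Σ = (-319) + (97) + (-10) = -232
Area = |Σ|/2 = 116.

116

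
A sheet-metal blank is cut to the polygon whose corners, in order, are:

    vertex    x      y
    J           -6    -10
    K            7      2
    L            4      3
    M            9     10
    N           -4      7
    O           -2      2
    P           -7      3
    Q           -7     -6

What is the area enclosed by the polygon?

Σ = (58) + (13) + (13) + (103) + (6) + (8) + (63) + (34) = 298
Area = |Σ|/2 = 149.

149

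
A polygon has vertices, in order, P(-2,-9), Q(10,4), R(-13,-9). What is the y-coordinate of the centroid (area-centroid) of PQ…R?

-14/3

Apply the surveyor's formula. First the cross-terms c_i = x_i·y_{i+1} − x_{i+1}·y_i:
  82, -38, 99  ⇒  2A = 143, A = 71.5.
Then Σ (y_i + y_{i+1})·c_i = -2002, so ȳ = -2002 / (6·71.5) = -14/3.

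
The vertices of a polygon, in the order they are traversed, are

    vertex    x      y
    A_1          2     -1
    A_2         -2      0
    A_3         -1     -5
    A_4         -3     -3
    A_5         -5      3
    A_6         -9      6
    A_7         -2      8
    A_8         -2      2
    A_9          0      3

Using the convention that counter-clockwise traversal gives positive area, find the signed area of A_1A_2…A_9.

Apply the surveyor's formula: 2A = Σ (x_i·y_{i+1} − x_{i+1}·y_i), indices taken mod 9.
Σ = (-2) + (10) + (-12) + (-24) + (-3) + (-60) + (12) + (-6) + (-6) = -91
Signed area = Σ/2 = -45.5 (negative ⇒ clockwise traversal).

-45.5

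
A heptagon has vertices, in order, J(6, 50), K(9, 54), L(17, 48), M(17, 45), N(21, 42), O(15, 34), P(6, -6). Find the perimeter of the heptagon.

130

|JK| = √((3)² + (4)²) = √25 = 5
|KL| = √((8)² + (-6)²) = √100 = 10
|LM| = √((0)² + (-3)²) = √9 = 3
|MN| = √((4)² + (-3)²) = √25 = 5
|NO| = √((-6)² + (-8)²) = √100 = 10
|OP| = √((-9)² + (-40)²) = √1681 = 41
|PJ| = √((0)² + (56)²) = √3136 = 56
Perimeter = 5 + 10 + 3 + 5 + 10 + 41 + 56 = 130.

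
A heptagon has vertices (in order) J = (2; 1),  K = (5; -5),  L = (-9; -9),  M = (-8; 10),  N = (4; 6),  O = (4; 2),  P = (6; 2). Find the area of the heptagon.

Apply the surveyor's formula: 2A = Σ (x_i·y_{i+1} − x_{i+1}·y_i), indices taken mod 7.
Σ = (-15) + (-90) + (-162) + (-88) + (-16) + (-4) + (2) = -373
Area = |Σ|/2 = 186.5.

186.5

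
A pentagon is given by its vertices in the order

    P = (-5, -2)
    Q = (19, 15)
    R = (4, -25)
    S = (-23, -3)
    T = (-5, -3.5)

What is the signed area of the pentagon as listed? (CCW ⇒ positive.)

Apply the shoelace formula: 2A = Σ (x_i·y_{i+1} − x_{i+1}·y_i), indices taken mod 5.
P→Q: (-5)(15) − (19)(-2) = -37
Q→R: (19)(-25) − (4)(15) = -535
R→S: (4)(-3) − (-23)(-25) = -587
S→T: (-23)(-3.5) − (-5)(-3) = 65.5
T→P: (-5)(-2) − (-5)(-3.5) = -7.5
Σ = -1101
Signed area = Σ/2 = -550.5 (negative ⇒ clockwise traversal).

-550.5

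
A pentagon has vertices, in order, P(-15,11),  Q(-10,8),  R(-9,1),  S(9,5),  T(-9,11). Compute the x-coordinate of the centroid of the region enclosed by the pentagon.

Apply the surveyor's formula. First the cross-terms c_i = x_i·y_{i+1} − x_{i+1}·y_i:
  -10, 62, -54, 144, 66  ⇒  2A = 208, A = 104.
Then Σ (x_i + x_{i+1})·c_i = -2512, so x̄ = -2512 / (6·104) = -157/39.

-157/39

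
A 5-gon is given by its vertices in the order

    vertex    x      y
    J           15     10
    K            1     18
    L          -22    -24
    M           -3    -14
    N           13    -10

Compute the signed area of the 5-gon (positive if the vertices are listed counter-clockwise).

Apply the shoelace formula: 2A = Σ (x_i·y_{i+1} − x_{i+1}·y_i), indices taken mod 5.
Σ = (260) + (372) + (236) + (212) + (280) = 1360
Signed area = Σ/2 = 680 (positive ⇒ counter-clockwise traversal).

680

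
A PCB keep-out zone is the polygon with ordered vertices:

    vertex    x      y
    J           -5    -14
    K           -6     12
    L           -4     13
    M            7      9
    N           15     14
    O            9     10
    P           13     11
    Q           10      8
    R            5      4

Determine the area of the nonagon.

200.5

Apply the surveyor's formula: 2A = Σ (x_i·y_{i+1} − x_{i+1}·y_i), indices taken mod 9.
Σ = (-144) + (-30) + (-127) + (-37) + (24) + (-31) + (-6) + (0) + (-50) = -401
Area = |Σ|/2 = 200.5.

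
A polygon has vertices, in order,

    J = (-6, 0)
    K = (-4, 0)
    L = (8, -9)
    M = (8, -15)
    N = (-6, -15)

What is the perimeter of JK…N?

52

|JK| = √((2)² + (0)²) = √4 = 2
|KL| = √((12)² + (-9)²) = √225 = 15
|LM| = √((0)² + (-6)²) = √36 = 6
|MN| = √((-14)² + (0)²) = √196 = 14
|NJ| = √((0)² + (15)²) = √225 = 15
Perimeter = 2 + 15 + 6 + 14 + 15 = 52.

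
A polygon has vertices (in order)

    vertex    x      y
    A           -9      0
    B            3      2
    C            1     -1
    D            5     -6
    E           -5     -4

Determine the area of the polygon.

55

Apply the surveyor's formula: 2A = Σ (x_i·y_{i+1} − x_{i+1}·y_i), indices taken mod 5.
Cross-terms: -18, -5, -1, -50, -36  ⇒  Σ = -110
Area = |Σ|/2 = 55.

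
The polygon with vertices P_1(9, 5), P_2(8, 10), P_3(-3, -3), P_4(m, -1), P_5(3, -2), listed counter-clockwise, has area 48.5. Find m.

2

The doubled signed area Σ (x_i y_{i+1} − x_{i+1} y_i) is linear in m.
With m=0 it equals 95; the coefficient of m is 1 (from the two edges through P_4).
So 1·m + 95 = 2·48.5 = 97 ⇒ m = 2.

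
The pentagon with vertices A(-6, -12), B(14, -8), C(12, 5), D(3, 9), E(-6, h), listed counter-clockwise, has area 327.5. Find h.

6

Write out the shoelace sum; only the two edges meeting at E involve h:
2·Area = [(3·h − (-6)·9) + ((-6)·(-12) − (-6)·h)] + 475
       = 9·h + 601 = 655
⇒ h = 6.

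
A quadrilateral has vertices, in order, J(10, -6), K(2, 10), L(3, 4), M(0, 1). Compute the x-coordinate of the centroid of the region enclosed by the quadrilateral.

Apply Gauss's area formula. First the cross-terms c_i = x_i·y_{i+1} − x_{i+1}·y_i:
  112, -22, 3, -10  ⇒  2A = 83, A = 41.5.
Then Σ (x_i + x_{i+1})·c_i = 1143, so x̄ = 1143 / (6·41.5) = 381/83.

381/83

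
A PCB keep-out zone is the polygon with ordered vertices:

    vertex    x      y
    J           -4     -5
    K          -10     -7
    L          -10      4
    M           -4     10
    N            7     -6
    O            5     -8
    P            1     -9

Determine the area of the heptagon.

183

J→K: (-4)(-7) − (-10)(-5) = -22
K→L: (-10)(4) − (-10)(-7) = -110
L→M: (-10)(10) − (-4)(4) = -84
M→N: (-4)(-6) − (7)(10) = -46
N→O: (7)(-8) − (5)(-6) = -26
O→P: (5)(-9) − (1)(-8) = -37
P→J: (1)(-5) − (-4)(-9) = -41
Σ = -366
Area = |Σ|/2 = 183.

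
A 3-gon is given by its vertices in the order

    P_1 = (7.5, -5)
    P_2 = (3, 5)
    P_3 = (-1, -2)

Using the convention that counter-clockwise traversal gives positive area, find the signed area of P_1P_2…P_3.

Cross-terms: 52.5, -1, 20  ⇒  Σ = 71.5
Signed area = Σ/2 = 35.75 (positive ⇒ counter-clockwise traversal).

35.75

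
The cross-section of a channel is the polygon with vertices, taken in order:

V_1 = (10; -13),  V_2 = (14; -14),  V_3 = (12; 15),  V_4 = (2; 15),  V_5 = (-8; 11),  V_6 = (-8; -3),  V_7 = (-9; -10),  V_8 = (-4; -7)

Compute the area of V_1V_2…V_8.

Apply Gauss's area formula: 2A = Σ (x_i·y_{i+1} − x_{i+1}·y_i), indices taken mod 8.
Σ = (42) + (378) + (150) + (142) + (112) + (53) + (23) + (122) = 1022
Area = |Σ|/2 = 511.

511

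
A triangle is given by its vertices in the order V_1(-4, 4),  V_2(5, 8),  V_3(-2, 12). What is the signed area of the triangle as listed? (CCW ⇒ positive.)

32

Apply the surveyor's formula: 2A = Σ (x_i·y_{i+1} − x_{i+1}·y_i), indices taken mod 3.
Σ = (-52) + (76) + (40) = 64
Signed area = Σ/2 = 32 (positive ⇒ counter-clockwise traversal).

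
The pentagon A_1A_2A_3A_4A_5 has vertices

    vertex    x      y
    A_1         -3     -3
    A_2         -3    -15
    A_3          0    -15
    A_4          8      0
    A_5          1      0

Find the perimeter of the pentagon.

44

|A_1A_2| = √((0)² + (-12)²) = √144 = 12
|A_2A_3| = √((3)² + (0)²) = √9 = 3
|A_3A_4| = √((8)² + (15)²) = √289 = 17
|A_4A_5| = √((-7)² + (0)²) = √49 = 7
|A_5A_1| = √((-4)² + (-3)²) = √25 = 5
Perimeter = 12 + 3 + 17 + 7 + 5 = 44.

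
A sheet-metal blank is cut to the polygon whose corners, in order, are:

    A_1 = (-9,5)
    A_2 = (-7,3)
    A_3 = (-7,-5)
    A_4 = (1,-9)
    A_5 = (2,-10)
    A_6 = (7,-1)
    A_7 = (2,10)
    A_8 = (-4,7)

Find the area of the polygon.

188.5

Apply the surveyor's formula: 2A = Σ (x_i·y_{i+1} − x_{i+1}·y_i), indices taken mod 8.
Σ = (8) + (56) + (68) + (8) + (68) + (72) + (54) + (43) = 377
Area = |Σ|/2 = 188.5.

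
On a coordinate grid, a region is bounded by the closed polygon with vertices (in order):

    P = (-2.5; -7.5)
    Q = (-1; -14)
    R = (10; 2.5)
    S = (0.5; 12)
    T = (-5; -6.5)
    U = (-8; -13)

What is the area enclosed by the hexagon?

Apply the shoelace formula: 2A = Σ (x_i·y_{i+1} − x_{i+1}·y_i), indices taken mod 6.
Σ = (27.5) + (137.5) + (118.75) + (56.75) + (13) + (27.5) = 381
Area = |Σ|/2 = 190.5.

190.5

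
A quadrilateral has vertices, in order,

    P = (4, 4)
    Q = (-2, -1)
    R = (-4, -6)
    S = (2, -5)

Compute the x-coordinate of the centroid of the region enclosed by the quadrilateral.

Apply the shoelace formula. First the cross-terms c_i = x_i·y_{i+1} − x_{i+1}·y_i:
  4, 8, 32, 28  ⇒  2A = 72, A = 36.
Then Σ (x_i + x_{i+1})·c_i = 64, so x̄ = 64 / (6·36) = 8/27.

8/27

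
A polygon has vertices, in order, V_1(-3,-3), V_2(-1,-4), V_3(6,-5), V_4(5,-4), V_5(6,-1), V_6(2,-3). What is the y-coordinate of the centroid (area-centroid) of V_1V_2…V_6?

-274/81

Apply Gauss's area formula. First the cross-terms c_i = x_i·y_{i+1} − x_{i+1}·y_i:
  9, 29, 1, 19, -16, -15  ⇒  2A = 27, A = 13.5.
Then Σ (y_i + y_{i+1})·c_i = -274, so ȳ = -274 / (6·13.5) = -274/81.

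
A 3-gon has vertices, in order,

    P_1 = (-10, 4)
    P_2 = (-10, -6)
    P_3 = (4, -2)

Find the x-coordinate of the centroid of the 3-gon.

Apply Gauss's area formula. First the cross-terms c_i = x_i·y_{i+1} − x_{i+1}·y_i:
  100, 44, -4  ⇒  2A = 140, A = 70.
Then Σ (x_i + x_{i+1})·c_i = -2240, so x̄ = -2240 / (6·70) = -16/3.

-16/3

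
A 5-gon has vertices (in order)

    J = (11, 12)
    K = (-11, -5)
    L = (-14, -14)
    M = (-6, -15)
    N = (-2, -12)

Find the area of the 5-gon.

218.5

J→K: (11)(-5) − (-11)(12) = 77
K→L: (-11)(-14) − (-14)(-5) = 84
L→M: (-14)(-15) − (-6)(-14) = 126
M→N: (-6)(-12) − (-2)(-15) = 42
N→J: (-2)(12) − (11)(-12) = 108
Σ = 437
Area = |Σ|/2 = 218.5.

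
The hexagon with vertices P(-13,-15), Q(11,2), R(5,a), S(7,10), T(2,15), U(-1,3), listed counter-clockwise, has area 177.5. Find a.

4

Write out the shoelace sum; only the two edges meeting at R involve a:
2·Area = [(11·a − 5·2) + (5·10 − 7·a)] + 299
       = 4·a + 339 = 355
⇒ a = 4.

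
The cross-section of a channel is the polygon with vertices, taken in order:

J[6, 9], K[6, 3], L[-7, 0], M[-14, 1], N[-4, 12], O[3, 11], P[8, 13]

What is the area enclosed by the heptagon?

Apply the shoelace (surveyor's) formula: 2A = Σ (x_i·y_{i+1} − x_{i+1}·y_i), indices taken mod 7.
Σ = (-36) + (21) + (-7) + (-164) + (-80) + (-49) + (-6) = -321
Area = |Σ|/2 = 160.5.

160.5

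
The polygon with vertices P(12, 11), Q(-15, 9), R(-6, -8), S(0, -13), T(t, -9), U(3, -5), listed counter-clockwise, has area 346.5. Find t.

The doubled signed area Σ (x_i y_{i+1} − x_{i+1} y_i) is linear in t.
With t=0 it equals 645; the coefficient of t is 8 (from the two edges through T).
So 8·t + 645 = 2·346.5 = 693 ⇒ t = 6.

6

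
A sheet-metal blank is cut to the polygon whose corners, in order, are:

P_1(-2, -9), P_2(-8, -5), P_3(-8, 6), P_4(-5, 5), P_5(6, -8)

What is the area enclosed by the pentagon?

110

Σ = (-62) + (-88) + (-10) + (10) + (-70) = -220
Area = |Σ|/2 = 110.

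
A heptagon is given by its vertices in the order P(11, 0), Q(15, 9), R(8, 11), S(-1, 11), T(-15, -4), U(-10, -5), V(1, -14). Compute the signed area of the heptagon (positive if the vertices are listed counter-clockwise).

397

Apply the shoelace (surveyor's) formula: 2A = Σ (x_i·y_{i+1} − x_{i+1}·y_i), indices taken mod 7.
Σ = (99) + (93) + (99) + (169) + (35) + (145) + (154) = 794
Signed area = Σ/2 = 397 (positive ⇒ counter-clockwise traversal).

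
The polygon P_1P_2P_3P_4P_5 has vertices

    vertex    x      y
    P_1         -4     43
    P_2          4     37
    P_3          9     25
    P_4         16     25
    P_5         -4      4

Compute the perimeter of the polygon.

|P_1P_2| = √((8)² + (-6)²) = √100 = 10
|P_2P_3| = √((5)² + (-12)²) = √169 = 13
|P_3P_4| = √((7)² + (0)²) = √49 = 7
|P_4P_5| = √((-20)² + (-21)²) = √841 = 29
|P_5P_1| = √((0)² + (39)²) = √1521 = 39
Perimeter = 10 + 13 + 7 + 29 + 39 = 98.

98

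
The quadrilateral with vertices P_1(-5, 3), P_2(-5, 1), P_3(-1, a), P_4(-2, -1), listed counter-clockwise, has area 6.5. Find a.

-4

The doubled signed area Σ (x_i y_{i+1} − x_{i+1} y_i) is linear in a.
With a=0 it equals 1; the coefficient of a is -3 (from the two edges through P_3).
So -3·a + 1 = 2·6.5 = 13 ⇒ a = -4.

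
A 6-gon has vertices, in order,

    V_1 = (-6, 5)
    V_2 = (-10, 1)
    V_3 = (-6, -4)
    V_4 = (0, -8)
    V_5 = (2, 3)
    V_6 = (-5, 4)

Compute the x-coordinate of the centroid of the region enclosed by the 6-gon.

Apply Gauss's area formula. First the cross-terms c_i = x_i·y_{i+1} − x_{i+1}·y_i:
  44, 46, 48, 16, 23, -1  ⇒  2A = 176, A = 88.
Then Σ (x_i + x_{i+1})·c_i = -1754, so x̄ = -1754 / (6·88) = -877/264.

-877/264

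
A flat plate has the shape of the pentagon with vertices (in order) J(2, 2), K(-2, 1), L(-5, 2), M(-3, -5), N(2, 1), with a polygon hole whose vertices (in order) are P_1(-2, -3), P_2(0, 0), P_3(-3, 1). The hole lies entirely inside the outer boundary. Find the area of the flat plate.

18

Outer boundary:
Apply the surveyor's formula: 2A = Σ (x_i·y_{i+1} − x_{i+1}·y_i), indices taken mod 5.
Σ = (6) + (1) + (31) + (7) + (2) = 47
Area = |Σ|/2 = 23.5.
Hole:
P_1→P_2: (-2)(0) − (0)(-3) = 0
P_2→P_3: (0)(1) − (-3)(0) = 0
P_3→P_1: (-3)(-3) − (-2)(1) = 11
Σ = 11
Area = |Σ|/2 = 5.5.
Net area = 23.5 − 5.5 = 18.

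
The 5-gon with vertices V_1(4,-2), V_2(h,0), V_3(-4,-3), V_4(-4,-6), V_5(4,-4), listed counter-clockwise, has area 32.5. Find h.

Write out the shoelace sum; only the two edges meeting at V_2 involve h:
2·Area = [(4·0 − h·(-2)) + (h·(-3) − (-4)·0)] + 60
       = -1·h + 60 = 65
⇒ h = -5.

-5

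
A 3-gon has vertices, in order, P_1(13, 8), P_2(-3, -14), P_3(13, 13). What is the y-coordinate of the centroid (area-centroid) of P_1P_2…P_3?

7/3

Apply the shoelace (surveyor's) formula. First the cross-terms c_i = x_i·y_{i+1} − x_{i+1}·y_i:
  -158, 143, -65  ⇒  2A = -80, A = -40.
Then Σ (y_i + y_{i+1})·c_i = -560, so ȳ = -560 / (6·(-40)) = 7/3.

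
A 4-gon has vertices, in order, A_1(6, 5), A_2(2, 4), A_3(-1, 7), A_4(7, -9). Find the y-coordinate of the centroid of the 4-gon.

Apply the shoelace formula. First the cross-terms c_i = x_i·y_{i+1} − x_{i+1}·y_i:
  14, 18, -40, 89  ⇒  2A = 81, A = 40.5.
Then Σ (y_i + y_{i+1})·c_i = 48, so ȳ = 48 / (6·40.5) = 16/81.

16/81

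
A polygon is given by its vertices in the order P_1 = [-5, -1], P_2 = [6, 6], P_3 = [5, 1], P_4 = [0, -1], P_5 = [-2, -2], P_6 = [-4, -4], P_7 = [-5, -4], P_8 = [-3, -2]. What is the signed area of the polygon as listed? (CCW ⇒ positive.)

-34

Cross-terms: -24, -24, -5, -2, 0, -4, -2, -7  ⇒  Σ = -68
Signed area = Σ/2 = -34 (negative ⇒ clockwise traversal).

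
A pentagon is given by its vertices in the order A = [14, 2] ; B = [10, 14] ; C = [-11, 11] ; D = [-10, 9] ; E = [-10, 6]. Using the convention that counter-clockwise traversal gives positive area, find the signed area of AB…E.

188.5

Apply the shoelace (surveyor's) formula: 2A = Σ (x_i·y_{i+1} − x_{i+1}·y_i), indices taken mod 5.
A→B: (14)(14) − (10)(2) = 176
B→C: (10)(11) − (-11)(14) = 264
C→D: (-11)(9) − (-10)(11) = 11
D→E: (-10)(6) − (-10)(9) = 30
E→A: (-10)(2) − (14)(6) = -104
Σ = 377
Signed area = Σ/2 = 188.5 (positive ⇒ counter-clockwise traversal).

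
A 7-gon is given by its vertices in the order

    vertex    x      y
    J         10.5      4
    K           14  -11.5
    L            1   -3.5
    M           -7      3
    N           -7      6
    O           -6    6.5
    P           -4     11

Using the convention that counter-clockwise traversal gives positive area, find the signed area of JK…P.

Apply Gauss's area formula: 2A = Σ (x_i·y_{i+1} − x_{i+1}·y_i), indices taken mod 7.
Cross-terms: -176.75, -37.5, -21.5, -21, -9.5, -40, -131.5  ⇒  Σ = -437.75
Signed area = Σ/2 = -218.875 (negative ⇒ clockwise traversal).

-218.875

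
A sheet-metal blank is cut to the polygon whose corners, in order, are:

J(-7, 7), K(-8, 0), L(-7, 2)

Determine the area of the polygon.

2.5

Cross-terms: 56, -16, -35  ⇒  Σ = 5
Area = |Σ|/2 = 2.5.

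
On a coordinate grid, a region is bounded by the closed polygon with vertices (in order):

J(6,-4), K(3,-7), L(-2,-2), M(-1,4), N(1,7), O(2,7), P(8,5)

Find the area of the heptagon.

Apply the shoelace formula: 2A = Σ (x_i·y_{i+1} − x_{i+1}·y_i), indices taken mod 7.
Σ = (-30) + (-20) + (-10) + (-11) + (-7) + (-46) + (-62) = -186
Area = |Σ|/2 = 93.

93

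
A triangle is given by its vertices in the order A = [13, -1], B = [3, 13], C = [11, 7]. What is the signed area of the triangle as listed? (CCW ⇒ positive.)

Σ = (172) + (-122) + (-102) = -52
Signed area = Σ/2 = -26 (negative ⇒ clockwise traversal).

-26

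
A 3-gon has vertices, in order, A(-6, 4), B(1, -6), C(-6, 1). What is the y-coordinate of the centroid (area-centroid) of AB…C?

-1/3

Apply the shoelace formula. First the cross-terms c_i = x_i·y_{i+1} − x_{i+1}·y_i:
  32, -35, -18  ⇒  2A = -21, A = -10.5.
Then Σ (y_i + y_{i+1})·c_i = 21, so ȳ = 21 / (6·(-10.5)) = -1/3.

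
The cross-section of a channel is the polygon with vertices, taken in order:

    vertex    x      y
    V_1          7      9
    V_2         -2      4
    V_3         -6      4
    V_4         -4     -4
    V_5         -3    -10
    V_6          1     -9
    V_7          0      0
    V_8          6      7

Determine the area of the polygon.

86

Apply the shoelace formula: 2A = Σ (x_i·y_{i+1} − x_{i+1}·y_i), indices taken mod 8.
Σ = (46) + (16) + (40) + (28) + (37) + (0) + (0) + (5) = 172
Area = |Σ|/2 = 86.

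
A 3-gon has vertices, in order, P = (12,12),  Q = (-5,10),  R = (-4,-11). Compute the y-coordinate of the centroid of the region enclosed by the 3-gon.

Apply the surveyor's formula. First the cross-terms c_i = x_i·y_{i+1} − x_{i+1}·y_i:
  180, 95, 84  ⇒  2A = 359, A = 179.5.
Then Σ (y_i + y_{i+1})·c_i = 3949, so ȳ = 3949 / (6·179.5) = 11/3.

11/3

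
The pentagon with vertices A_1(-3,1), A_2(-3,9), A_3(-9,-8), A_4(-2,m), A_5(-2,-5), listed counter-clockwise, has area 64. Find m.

The doubled signed area Σ (x_i y_{i+1} − x_{i+1} y_i) is linear in m.
With m=0 it equals 58; the coefficient of m is -7 (from the two edges through A_4).
So -7·m + 58 = 2·64 = 128 ⇒ m = -10.

-10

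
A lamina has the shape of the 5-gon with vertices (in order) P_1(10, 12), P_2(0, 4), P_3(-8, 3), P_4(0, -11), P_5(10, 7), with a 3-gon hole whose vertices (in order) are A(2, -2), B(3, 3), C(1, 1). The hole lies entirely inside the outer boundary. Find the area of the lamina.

Outer boundary:
Apply the shoelace (surveyor's) formula: 2A = Σ (x_i·y_{i+1} − x_{i+1}·y_i), indices taken mod 5.
Σ = (40) + (32) + (88) + (110) + (50) = 320
Area = |Σ|/2 = 160.
Hole:
Apply the shoelace (surveyor's) formula: 2A = Σ (x_i·y_{i+1} − x_{i+1}·y_i), indices taken mod 3.
Σ = (12) + (0) + (-4) = 8
Area = |Σ|/2 = 4.
Net area = 160 − 4 = 156.

156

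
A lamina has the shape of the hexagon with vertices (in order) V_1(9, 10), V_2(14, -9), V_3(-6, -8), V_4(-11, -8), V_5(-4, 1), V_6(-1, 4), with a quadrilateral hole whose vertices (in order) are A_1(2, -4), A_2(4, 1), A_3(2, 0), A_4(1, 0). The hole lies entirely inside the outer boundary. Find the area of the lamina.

259.5

Outer boundary:
Apply the shoelace (surveyor's) formula: 2A = Σ (x_i·y_{i+1} − x_{i+1}·y_i), indices taken mod 6.
Cross-terms: -221, -166, -40, -43, -15, -46  ⇒  Σ = -531
Area = |Σ|/2 = 265.5.
Hole:
A_1→A_2: (2)(1) − (4)(-4) = 18
A_2→A_3: (4)(0) − (2)(1) = -2
A_3→A_4: (2)(0) − (1)(0) = 0
A_4→A_1: (1)(-4) − (2)(0) = -4
Σ = 12
Area = |Σ|/2 = 6.
Net area = 265.5 − 6 = 259.5.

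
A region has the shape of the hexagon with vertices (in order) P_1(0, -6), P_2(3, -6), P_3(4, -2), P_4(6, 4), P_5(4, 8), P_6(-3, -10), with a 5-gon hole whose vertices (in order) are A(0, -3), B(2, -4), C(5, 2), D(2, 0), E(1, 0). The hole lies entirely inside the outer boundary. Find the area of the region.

37.5

Outer boundary:
Σ = (18) + (18) + (28) + (32) + (-16) + (18) = 98
Area = |Σ|/2 = 49.
Hole:
Σ = (6) + (24) + (-4) + (0) + (-3) = 23
Area = |Σ|/2 = 11.5.
Net area = 49 − 11.5 = 37.5.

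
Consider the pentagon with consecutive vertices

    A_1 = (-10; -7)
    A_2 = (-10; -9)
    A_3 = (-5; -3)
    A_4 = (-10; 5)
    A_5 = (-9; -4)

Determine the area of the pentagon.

Apply the shoelace (surveyor's) formula: 2A = Σ (x_i·y_{i+1} − x_{i+1}·y_i), indices taken mod 5.
A_1→A_2: (-10)(-9) − (-10)(-7) = 20
A_2→A_3: (-10)(-3) − (-5)(-9) = -15
A_3→A_4: (-5)(5) − (-10)(-3) = -55
A_4→A_5: (-10)(-4) − (-9)(5) = 85
A_5→A_1: (-9)(-7) − (-10)(-4) = 23
Σ = 58
Area = |Σ|/2 = 29.

29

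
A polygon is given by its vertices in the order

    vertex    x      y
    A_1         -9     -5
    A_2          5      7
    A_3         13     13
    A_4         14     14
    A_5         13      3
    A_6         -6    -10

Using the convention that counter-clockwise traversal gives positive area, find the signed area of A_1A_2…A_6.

-188

Apply the shoelace formula: 2A = Σ (x_i·y_{i+1} − x_{i+1}·y_i), indices taken mod 6.
A_1→A_2: (-9)(7) − (5)(-5) = -38
A_2→A_3: (5)(13) − (13)(7) = -26
A_3→A_4: (13)(14) − (14)(13) = 0
A_4→A_5: (14)(3) − (13)(14) = -140
A_5→A_6: (13)(-10) − (-6)(3) = -112
A_6→A_1: (-6)(-5) − (-9)(-10) = -60
Σ = -376
Signed area = Σ/2 = -188 (negative ⇒ clockwise traversal).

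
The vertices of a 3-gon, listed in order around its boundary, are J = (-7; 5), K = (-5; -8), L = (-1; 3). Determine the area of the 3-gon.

Apply the surveyor's formula: 2A = Σ (x_i·y_{i+1} − x_{i+1}·y_i), indices taken mod 3.
Σ = (81) + (-23) + (16) = 74
Area = |Σ|/2 = 37.

37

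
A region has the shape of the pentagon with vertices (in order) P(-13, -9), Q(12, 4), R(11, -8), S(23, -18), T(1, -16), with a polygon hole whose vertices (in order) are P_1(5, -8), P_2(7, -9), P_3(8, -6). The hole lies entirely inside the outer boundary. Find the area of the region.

Outer boundary:
Apply the shoelace (surveyor's) formula: 2A = Σ (x_i·y_{i+1} − x_{i+1}·y_i), indices taken mod 5.
Cross-terms: 56, -140, -14, -350, -217  ⇒  Σ = -665
Area = |Σ|/2 = 332.5.
Hole:
Σ = (11) + (30) + (-34) = 7
Area = |Σ|/2 = 3.5.
Net area = 332.5 − 3.5 = 329.

329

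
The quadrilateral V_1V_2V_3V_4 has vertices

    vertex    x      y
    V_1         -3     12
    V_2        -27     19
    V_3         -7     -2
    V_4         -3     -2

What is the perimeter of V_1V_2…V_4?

72

|V_1V_2| = √((-24)² + (7)²) = √625 = 25
|V_2V_3| = √((20)² + (-21)²) = √841 = 29
|V_3V_4| = √((4)² + (0)²) = √16 = 4
|V_4V_1| = √((0)² + (14)²) = √196 = 14
Perimeter = 25 + 29 + 4 + 14 = 72.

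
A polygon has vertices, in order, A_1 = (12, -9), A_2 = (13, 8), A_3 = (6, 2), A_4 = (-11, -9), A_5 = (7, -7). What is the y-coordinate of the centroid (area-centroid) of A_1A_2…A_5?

Apply the shoelace formula. First the cross-terms c_i = x_i·y_{i+1} − x_{i+1}·y_i:
  213, -22, -32, 140, 21  ⇒  2A = 320, A = 160.
Then Σ (y_i + y_{i+1})·c_i = -2785, so ȳ = -2785 / (6·160) = -557/192.

-557/192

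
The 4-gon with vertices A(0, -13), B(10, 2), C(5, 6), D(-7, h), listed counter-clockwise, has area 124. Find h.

The doubled signed area Σ (x_i y_{i+1} − x_{i+1} y_i) is linear in h.
With h=0 it equals 313; the coefficient of h is 5 (from the two edges through D).
So 5·h + 313 = 2·124 = 248 ⇒ h = -13.

-13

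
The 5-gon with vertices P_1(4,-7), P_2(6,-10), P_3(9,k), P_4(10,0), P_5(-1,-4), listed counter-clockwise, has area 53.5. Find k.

Write out the shoelace sum; only the two edges meeting at P_3 involve k:
2·Area = [(6·k − 9·(-10)) + (9·0 − 10·k)] + -15
       = -4·k + 75 = 107
⇒ k = -8.

-8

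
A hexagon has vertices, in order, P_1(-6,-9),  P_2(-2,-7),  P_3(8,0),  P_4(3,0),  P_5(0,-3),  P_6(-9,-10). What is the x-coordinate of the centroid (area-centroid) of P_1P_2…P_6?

Apply Gauss's area formula. First the cross-terms c_i = x_i·y_{i+1} − x_{i+1}·y_i:
  24, 56, 0, -9, -27, 21  ⇒  2A = 65, A = 32.5.
Then Σ (x_i + x_{i+1})·c_i = 45, so x̄ = 45 / (6·32.5) = 3/13.

3/13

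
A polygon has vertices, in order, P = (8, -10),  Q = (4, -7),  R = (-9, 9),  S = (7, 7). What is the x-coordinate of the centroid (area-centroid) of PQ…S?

113/59

Apply the shoelace (surveyor's) formula. First the cross-terms c_i = x_i·y_{i+1} − x_{i+1}·y_i:
  -16, -27, -126, -126  ⇒  2A = -295, A = -147.5.
Then Σ (x_i + x_{i+1})·c_i = -1695, so x̄ = -1695 / (6·(-147.5)) = 113/59.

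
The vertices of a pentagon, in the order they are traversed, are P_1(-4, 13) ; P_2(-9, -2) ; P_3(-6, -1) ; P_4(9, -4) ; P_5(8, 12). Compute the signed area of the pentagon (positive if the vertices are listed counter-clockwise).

223.5

Apply the shoelace formula: 2A = Σ (x_i·y_{i+1} − x_{i+1}·y_i), indices taken mod 5.
Cross-terms: 125, -3, 33, 140, 152  ⇒  Σ = 447
Signed area = Σ/2 = 223.5 (positive ⇒ counter-clockwise traversal).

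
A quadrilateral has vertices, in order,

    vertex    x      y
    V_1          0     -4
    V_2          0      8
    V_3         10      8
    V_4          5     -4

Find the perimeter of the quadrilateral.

40

|V_1V_2| = √((0)² + (12)²) = √144 = 12
|V_2V_3| = √((10)² + (0)²) = √100 = 10
|V_3V_4| = √((-5)² + (-12)²) = √169 = 13
|V_4V_1| = √((-5)² + (0)²) = √25 = 5
Perimeter = 12 + 10 + 13 + 5 = 40.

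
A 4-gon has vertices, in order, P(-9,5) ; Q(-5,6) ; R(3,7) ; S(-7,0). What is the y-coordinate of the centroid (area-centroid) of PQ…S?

Apply the surveyor's formula. First the cross-terms c_i = x_i·y_{i+1} − x_{i+1}·y_i:
  -29, -53, 49, -35  ⇒  2A = -68, A = -34.
Then Σ (y_i + y_{i+1})·c_i = -840, so ȳ = -840 / (6·(-34)) = 70/17.

70/17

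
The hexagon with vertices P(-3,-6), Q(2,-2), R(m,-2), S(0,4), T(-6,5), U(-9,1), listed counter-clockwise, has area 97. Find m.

Write out the shoelace sum; only the two edges meeting at R involve m:
2·Area = [(2·(-2) − m·(-2)) + (m·4 − 0·(-2))] + 138
       = 6·m + 134 = 194
⇒ m = 10.

10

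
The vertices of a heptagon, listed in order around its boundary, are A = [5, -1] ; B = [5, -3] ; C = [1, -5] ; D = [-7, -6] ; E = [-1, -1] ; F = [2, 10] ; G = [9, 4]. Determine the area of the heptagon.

Apply the surveyor's formula: 2A = Σ (x_i·y_{i+1} − x_{i+1}·y_i), indices taken mod 7.
Σ = (-10) + (-22) + (-41) + (1) + (-8) + (-82) + (-29) = -191
Area = |Σ|/2 = 95.5.

95.5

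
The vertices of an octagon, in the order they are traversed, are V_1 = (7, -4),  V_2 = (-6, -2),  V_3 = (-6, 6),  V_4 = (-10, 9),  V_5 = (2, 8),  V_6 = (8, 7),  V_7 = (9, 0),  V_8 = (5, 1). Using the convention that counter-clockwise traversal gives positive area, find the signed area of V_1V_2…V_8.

-154.5

Apply the shoelace formula: 2A = Σ (x_i·y_{i+1} − x_{i+1}·y_i), indices taken mod 8.
V_1→V_2: (7)(-2) − (-6)(-4) = -38
V_2→V_3: (-6)(6) − (-6)(-2) = -48
V_3→V_4: (-6)(9) − (-10)(6) = 6
V_4→V_5: (-10)(8) − (2)(9) = -98
V_5→V_6: (2)(7) − (8)(8) = -50
V_6→V_7: (8)(0) − (9)(7) = -63
V_7→V_8: (9)(1) − (5)(0) = 9
V_8→V_1: (5)(-4) − (7)(1) = -27
Σ = -309
Signed area = Σ/2 = -154.5 (negative ⇒ clockwise traversal).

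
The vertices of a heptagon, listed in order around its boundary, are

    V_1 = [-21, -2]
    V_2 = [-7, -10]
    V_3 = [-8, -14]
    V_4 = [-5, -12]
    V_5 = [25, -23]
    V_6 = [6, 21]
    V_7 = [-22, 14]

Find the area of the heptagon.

Cross-terms: 196, 18, 26, 415, 663, 546, 338  ⇒  Σ = 2202
Area = |Σ|/2 = 1101.

1101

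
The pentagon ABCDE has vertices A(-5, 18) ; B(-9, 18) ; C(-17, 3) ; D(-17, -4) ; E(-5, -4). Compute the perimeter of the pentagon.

62

|AB| = √((-4)² + (0)²) = √16 = 4
|BC| = √((-8)² + (-15)²) = √289 = 17
|CD| = √((0)² + (-7)²) = √49 = 7
|DE| = √((12)² + (0)²) = √144 = 12
|EA| = √((0)² + (22)²) = √484 = 22
Perimeter = 4 + 17 + 7 + 12 + 22 = 62.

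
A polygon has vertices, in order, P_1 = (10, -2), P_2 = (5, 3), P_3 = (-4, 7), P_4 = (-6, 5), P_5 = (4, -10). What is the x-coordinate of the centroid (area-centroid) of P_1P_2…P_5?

545/241

Apply Gauss's area formula. First the cross-terms c_i = x_i·y_{i+1} − x_{i+1}·y_i:
  40, 47, 22, 40, 92  ⇒  2A = 241, A = 120.5.
Then Σ (x_i + x_{i+1})·c_i = 1635, so x̄ = 1635 / (6·120.5) = 545/241.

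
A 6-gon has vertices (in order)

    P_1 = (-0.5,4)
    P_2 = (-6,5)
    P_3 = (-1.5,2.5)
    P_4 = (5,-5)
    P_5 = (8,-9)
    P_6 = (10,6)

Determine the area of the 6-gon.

P_1→P_2: (-0.5)(5) − (-6)(4) = 21.5
P_2→P_3: (-6)(2.5) − (-1.5)(5) = -7.5
P_3→P_4: (-1.5)(-5) − (5)(2.5) = -5
P_4→P_5: (5)(-9) − (8)(-5) = -5
P_5→P_6: (8)(6) − (10)(-9) = 138
P_6→P_1: (10)(4) − (-0.5)(6) = 43
Σ = 185
Area = |Σ|/2 = 92.5.

92.5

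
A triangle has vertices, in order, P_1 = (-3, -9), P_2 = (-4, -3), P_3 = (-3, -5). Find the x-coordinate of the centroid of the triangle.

Apply the shoelace (surveyor's) formula. First the cross-terms c_i = x_i·y_{i+1} − x_{i+1}·y_i:
  -27, 11, 12  ⇒  2A = -4, A = -2.
Then Σ (x_i + x_{i+1})·c_i = 40, so x̄ = 40 / (6·(-2)) = -10/3.

-10/3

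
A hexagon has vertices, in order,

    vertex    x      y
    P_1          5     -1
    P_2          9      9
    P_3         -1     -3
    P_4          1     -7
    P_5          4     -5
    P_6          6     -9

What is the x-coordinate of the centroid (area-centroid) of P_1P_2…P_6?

Apply the shoelace (surveyor's) formula. First the cross-terms c_i = x_i·y_{i+1} − x_{i+1}·y_i:
  54, -18, 10, 23, -6, 39  ⇒  2A = 102, A = 51.
Then Σ (x_i + x_{i+1})·c_i = 1096, so x̄ = 1096 / (6·51) = 548/153.

548/153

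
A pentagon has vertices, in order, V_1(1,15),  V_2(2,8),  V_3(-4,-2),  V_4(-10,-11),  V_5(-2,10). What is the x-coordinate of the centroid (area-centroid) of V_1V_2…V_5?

Apply the shoelace (surveyor's) formula. First the cross-terms c_i = x_i·y_{i+1} − x_{i+1}·y_i:
  -22, 28, 24, -122, -40  ⇒  2A = -132, A = -66.
Then Σ (x_i + x_{i+1})·c_i = 1046, so x̄ = 1046 / (6·(-66)) = -523/198.

-523/198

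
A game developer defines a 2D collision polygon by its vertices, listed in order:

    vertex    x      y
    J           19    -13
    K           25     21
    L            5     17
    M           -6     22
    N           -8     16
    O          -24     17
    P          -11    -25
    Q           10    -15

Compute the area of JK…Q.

1470.5

Σ = (724) + (320) + (212) + (80) + (248) + (787) + (415) + (155) = 2941
Area = |Σ|/2 = 1470.5.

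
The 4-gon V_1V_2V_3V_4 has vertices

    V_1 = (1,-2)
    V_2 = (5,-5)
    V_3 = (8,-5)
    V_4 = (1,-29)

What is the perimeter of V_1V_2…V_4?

|V_1V_2| = √((4)² + (-3)²) = √25 = 5
|V_2V_3| = √((3)² + (0)²) = √9 = 3
|V_3V_4| = √((-7)² + (-24)²) = √625 = 25
|V_4V_1| = √((0)² + (27)²) = √729 = 27
Perimeter = 5 + 3 + 25 + 27 = 60.

60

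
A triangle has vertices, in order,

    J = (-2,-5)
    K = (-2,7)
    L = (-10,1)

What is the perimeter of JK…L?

32

|JK| = √((0)² + (12)²) = √144 = 12
|KL| = √((-8)² + (-6)²) = √100 = 10
|LJ| = √((8)² + (-6)²) = √100 = 10
Perimeter = 12 + 10 + 10 = 32.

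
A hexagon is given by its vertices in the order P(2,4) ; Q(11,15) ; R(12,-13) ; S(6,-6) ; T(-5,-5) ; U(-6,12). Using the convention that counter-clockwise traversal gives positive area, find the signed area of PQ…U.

Σ = (-14) + (-323) + (6) + (-60) + (-90) + (-48) = -529
Signed area = Σ/2 = -264.5 (negative ⇒ clockwise traversal).

-264.5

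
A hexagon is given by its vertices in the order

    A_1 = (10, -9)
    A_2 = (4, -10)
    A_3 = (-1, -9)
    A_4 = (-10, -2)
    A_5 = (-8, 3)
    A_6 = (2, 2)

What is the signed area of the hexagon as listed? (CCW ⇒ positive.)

Apply the shoelace formula: 2A = Σ (x_i·y_{i+1} − x_{i+1}·y_i), indices taken mod 6.
Σ = (-64) + (-46) + (-88) + (-46) + (-22) + (-38) = -304
Signed area = Σ/2 = -152 (negative ⇒ clockwise traversal).

-152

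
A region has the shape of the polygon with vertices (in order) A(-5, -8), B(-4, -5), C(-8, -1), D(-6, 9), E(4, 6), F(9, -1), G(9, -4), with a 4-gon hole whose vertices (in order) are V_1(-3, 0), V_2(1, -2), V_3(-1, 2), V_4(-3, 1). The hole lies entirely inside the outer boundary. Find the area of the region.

Outer boundary:
Apply the shoelace formula: 2A = Σ (x_i·y_{i+1} − x_{i+1}·y_i), indices taken mod 7.
Σ = (-7) + (-36) + (-78) + (-72) + (-58) + (-27) + (-92) = -370
Area = |Σ|/2 = 185.
Hole:
Apply the surveyor's formula: 2A = Σ (x_i·y_{i+1} − x_{i+1}·y_i), indices taken mod 4.
Σ = (6) + (0) + (5) + (3) = 14
Area = |Σ|/2 = 7.
Net area = 185 − 7 = 178.

178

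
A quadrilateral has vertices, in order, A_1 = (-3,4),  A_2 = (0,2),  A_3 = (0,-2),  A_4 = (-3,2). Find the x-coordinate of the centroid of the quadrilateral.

Apply Gauss's area formula. First the cross-terms c_i = x_i·y_{i+1} − x_{i+1}·y_i:
  -6, 0, -6, -6  ⇒  2A = -18, A = -9.
Then Σ (x_i + x_{i+1})·c_i = 72, so x̄ = 72 / (6·(-9)) = -4/3.

-4/3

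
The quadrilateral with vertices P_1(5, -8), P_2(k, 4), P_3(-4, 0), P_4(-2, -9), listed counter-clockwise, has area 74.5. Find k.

The doubled signed area Σ (x_i y_{i+1} − x_{i+1} y_i) is linear in k.
With k=0 it equals 133; the coefficient of k is 8 (from the two edges through P_2).
So 8·k + 133 = 2·74.5 = 149 ⇒ k = 2.

2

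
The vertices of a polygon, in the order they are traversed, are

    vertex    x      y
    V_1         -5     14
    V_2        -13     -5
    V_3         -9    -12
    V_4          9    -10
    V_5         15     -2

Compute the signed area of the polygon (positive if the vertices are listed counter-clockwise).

424

Apply the shoelace (surveyor's) formula: 2A = Σ (x_i·y_{i+1} − x_{i+1}·y_i), indices taken mod 5.
Σ = (207) + (111) + (198) + (132) + (200) = 848
Signed area = Σ/2 = 424 (positive ⇒ counter-clockwise traversal).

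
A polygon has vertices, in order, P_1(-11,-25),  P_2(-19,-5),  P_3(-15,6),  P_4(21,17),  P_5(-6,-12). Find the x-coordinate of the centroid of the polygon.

-788/187

Apply Gauss's area formula. First the cross-terms c_i = x_i·y_{i+1} − x_{i+1}·y_i:
  -420, -189, -381, -150, 18  ⇒  2A = -1122, A = -561.
Then Σ (x_i + x_{i+1})·c_i = 14184, so x̄ = 14184 / (6·(-561)) = -788/187.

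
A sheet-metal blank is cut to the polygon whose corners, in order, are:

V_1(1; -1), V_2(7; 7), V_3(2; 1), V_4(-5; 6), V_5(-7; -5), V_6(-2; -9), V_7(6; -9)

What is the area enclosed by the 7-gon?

Σ = (14) + (-7) + (17) + (67) + (53) + (72) + (3) = 219
Area = |Σ|/2 = 109.5.

109.5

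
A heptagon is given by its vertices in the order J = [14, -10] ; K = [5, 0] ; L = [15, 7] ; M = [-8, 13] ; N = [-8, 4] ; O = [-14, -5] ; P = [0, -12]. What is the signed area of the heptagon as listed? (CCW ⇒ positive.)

420

Σ = (50) + (35) + (251) + (72) + (96) + (168) + (168) = 840
Signed area = Σ/2 = 420 (positive ⇒ counter-clockwise traversal).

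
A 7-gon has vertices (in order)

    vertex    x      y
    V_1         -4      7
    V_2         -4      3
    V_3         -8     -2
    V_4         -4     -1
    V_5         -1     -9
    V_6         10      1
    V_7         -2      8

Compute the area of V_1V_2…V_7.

136

Cross-terms: 16, 32, 0, 35, 89, 82, 18  ⇒  Σ = 272
Area = |Σ|/2 = 136.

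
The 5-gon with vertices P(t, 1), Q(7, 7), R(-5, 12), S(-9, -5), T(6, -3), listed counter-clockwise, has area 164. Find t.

2

The doubled signed area Σ (x_i y_{i+1} − x_{i+1} y_i) is linear in t.
With t=0 it equals 308; the coefficient of t is 10 (from the two edges through P).
So 10·t + 308 = 2·164 = 328 ⇒ t = 2.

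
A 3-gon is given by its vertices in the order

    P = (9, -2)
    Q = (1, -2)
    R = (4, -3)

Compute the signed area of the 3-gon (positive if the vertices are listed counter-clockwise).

4

Apply the surveyor's formula: 2A = Σ (x_i·y_{i+1} − x_{i+1}·y_i), indices taken mod 3.
Σ = (-16) + (5) + (19) = 8
Signed area = Σ/2 = 4 (positive ⇒ counter-clockwise traversal).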